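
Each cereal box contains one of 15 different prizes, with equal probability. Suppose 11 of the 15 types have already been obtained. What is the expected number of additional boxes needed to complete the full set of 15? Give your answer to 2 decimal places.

Starting from 11 distinct types, each trial gives a new one with probability (15−i)/15 when i types are held, so the wait for the next new type is 15/(15−i).
E = 15/4 + 15/3 + 15/2 + 15/1 = 125/4 ≈ 31.25.

31.25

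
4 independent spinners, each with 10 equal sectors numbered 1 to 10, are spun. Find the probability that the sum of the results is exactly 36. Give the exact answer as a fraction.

There are 10^4 = 10000 equally likely outcomes.
The number of ordered 4-tuples from {1,…,10} summing to 36 is 35.
P(sum = 36) = 35/10000 = 7/2000.

7/2000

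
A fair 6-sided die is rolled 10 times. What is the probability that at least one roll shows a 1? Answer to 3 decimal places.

0.838

P(no roll shows a 1) = (5/6)^10 ≈ 0.162.
P(at least one) = 1 − 0.162 = 0.838.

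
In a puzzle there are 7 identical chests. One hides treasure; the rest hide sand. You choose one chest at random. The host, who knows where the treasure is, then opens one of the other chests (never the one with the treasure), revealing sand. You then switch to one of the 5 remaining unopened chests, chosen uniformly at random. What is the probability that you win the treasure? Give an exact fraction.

6/35

Your original chest holds the treasure with probability 1/7, so the other 6 collectively hold it with probability 6/7.
The host can always find an empty chest to open, so this doesn't change that 6/7; it is now spread over the 5 remaining unopened chests.
P(win by switching) = (6/7) · (1/5) = 6/35.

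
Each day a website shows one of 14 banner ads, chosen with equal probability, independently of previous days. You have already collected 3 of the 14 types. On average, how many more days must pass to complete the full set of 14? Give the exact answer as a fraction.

Starting from 3 distinct types, each trial gives a new one with probability (14−i)/14 when i types are held, so the wait for the next new type is 14/(14−i).
E = 14/11 + 14/10 + 14/9 + 14/8 + 14/7 + 14/6 + 14/5 + 14/4 + 14/3 + 14/2 + 14/1 = 83711/1980.

83711/1980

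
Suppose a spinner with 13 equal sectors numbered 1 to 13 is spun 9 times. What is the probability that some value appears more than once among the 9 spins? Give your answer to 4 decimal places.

0.9755

P(all 9 different) = 13/13 · 12/13 · ··· · 5/13 ≈ 0.0245.
P(at least two equal) = 1 − 0.0245 = 0.9755.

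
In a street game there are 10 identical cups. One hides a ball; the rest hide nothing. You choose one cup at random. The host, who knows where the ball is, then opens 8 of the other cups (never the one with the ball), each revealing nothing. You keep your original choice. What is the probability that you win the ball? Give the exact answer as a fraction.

1/10

The host can always open 8 empty cups regardless of your choice, so the reveals give no information about your original cup.
P(win by staying) = 1/10.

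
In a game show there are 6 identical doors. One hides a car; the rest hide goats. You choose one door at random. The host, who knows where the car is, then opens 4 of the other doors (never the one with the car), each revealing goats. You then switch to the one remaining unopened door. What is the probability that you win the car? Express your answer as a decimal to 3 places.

Your original door holds the car with probability 1/6, so the other 5 collectively hold it with probability 5/6.
The host can always find 4 empty doors to open, so the reveals don't change that 5/6; it is now spread over the 1 remaining unopened door.
P(win by switching) = (5/6) · (1/1) = 5/6 ≈ 0.833.

0.833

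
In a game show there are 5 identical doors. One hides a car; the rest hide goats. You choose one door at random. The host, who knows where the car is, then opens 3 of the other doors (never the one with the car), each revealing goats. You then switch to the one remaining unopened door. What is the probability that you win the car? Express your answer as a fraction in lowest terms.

Your original door holds the car with probability 1/5, so the other 4 collectively hold it with probability 4/5.
The host can always find 3 empty doors to open, so the reveals don't change that 4/5; it is now spread over the 1 remaining unopened door.
P(win by switching) = (4/5) · (1/1) = 4/5.

4/5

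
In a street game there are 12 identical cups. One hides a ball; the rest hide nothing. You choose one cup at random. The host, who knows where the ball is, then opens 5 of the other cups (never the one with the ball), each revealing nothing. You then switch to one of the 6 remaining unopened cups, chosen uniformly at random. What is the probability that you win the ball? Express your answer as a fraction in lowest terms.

11/72

Your original cup holds the ball with probability 1/12, so the other 11 collectively hold it with probability 11/12.
The host can always find 5 empty cups to open, so the reveals don't change that 11/12; it is now spread over the 6 remaining unopened cups.
P(win by switching) = (11/12) · (1/6) = 11/72.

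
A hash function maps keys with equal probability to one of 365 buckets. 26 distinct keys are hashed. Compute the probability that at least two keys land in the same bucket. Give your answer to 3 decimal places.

0.598

It's easier to compute the probability that all 26 are distinct.
P(all distinct) = 365/365 · 364/365 · ··· · 340/365 ≈ 0.402.
So the probability of at least one match is 1 − 0.402 = 0.598.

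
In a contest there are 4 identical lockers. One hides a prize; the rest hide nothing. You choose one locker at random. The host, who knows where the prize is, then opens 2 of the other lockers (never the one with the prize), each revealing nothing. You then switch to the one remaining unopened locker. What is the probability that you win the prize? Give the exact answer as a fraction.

Your original locker holds the prize with probability 1/4, so the other 3 collectively hold it with probability 3/4.
The host can always find 2 empty lockers to open, so the reveals don't change that 3/4; it is now spread over the 1 remaining unopened locker.
P(win by switching) = (3/4) · (1/1) = 3/4.

3/4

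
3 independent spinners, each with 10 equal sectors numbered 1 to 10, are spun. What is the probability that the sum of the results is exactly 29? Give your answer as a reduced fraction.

3/1000

There are 10^3 = 1000 equally likely outcomes.
The number of ordered 3-tuples from {1,…,10} summing to 29 is 3.
P(sum = 29) = 3/1000.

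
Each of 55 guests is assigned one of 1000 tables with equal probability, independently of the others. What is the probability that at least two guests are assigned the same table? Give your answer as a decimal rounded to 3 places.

It's easier to compute the probability that all 55 are distinct.
P(all distinct) = 1000/1000 · 999/1000 · ··· · 946/1000 ≈ 0.220.
So the probability of at least one match is 1 − 0.220 = 0.780.

0.780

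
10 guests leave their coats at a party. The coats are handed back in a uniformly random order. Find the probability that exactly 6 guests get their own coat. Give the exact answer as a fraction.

Choose which 6 of the 10 are fixed: C(10,6) = 210 ways.
The remaining 4 must have no fixed point: D(4) = 9.
P = 210·9/3628800 = 1/1920.

1/1920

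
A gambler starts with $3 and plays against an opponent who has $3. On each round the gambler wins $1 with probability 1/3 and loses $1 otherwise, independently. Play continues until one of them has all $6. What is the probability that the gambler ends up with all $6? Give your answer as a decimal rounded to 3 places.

Let r = q/p = (2/3)/(1/3) = 2. The recurrence P(i) = p·P(i+1) + q·P(i−1) with P(0)=0, P(6)=1 gives P(i) = (1 − r^i)/(1 − r^6).
P(3) = (1 − (2)^3) / (1 − (2)^6) = 1/9 ≈ 0.111.

0.111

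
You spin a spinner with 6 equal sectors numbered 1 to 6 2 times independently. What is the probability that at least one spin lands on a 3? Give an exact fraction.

11/36

P(no spin lands on a 3) = (5/6)^2 = 25/36.
P(at least one) = 1 − 25/36 = 11/36.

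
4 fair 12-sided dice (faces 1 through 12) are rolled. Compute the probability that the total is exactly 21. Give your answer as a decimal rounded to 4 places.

There are 12^4 = 20736 equally likely outcomes.
The number of ordered 4-tuples from {1,…,12} summing to 21 is 916.
P(sum = 21) = 916/20736 = 229/5184 ≈ 0.0442.

0.0442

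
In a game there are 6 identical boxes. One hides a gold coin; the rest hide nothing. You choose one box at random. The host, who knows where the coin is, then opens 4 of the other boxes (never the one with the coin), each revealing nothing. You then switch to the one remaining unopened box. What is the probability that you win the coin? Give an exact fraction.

Your original box holds the coin with probability 1/6, so the other 5 collectively hold it with probability 5/6.
The host can always find 4 empty boxes to open, so the reveals don't change that 5/6; it is now spread over the 1 remaining unopened box.
P(win by switching) = (5/6) · (1/1) = 5/6.

5/6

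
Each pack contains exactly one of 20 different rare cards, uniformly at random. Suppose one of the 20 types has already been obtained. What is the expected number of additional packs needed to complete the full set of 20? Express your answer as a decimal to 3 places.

Starting from 1 distinct type, each trial gives a new one with probability (20−i)/20 when i types are held, so the wait for the next new type is 20/(20−i).
E = 20/19 + 20/18 + 20/17 + 20/16 + 20/15 + 20/14 + 20/13 + 20/12 + 20/11 + 20/10 + 20/9 + 20/8 + 20/7 + 20/6 + 20/5 + 20/4 + 20/3 + 20/2 + 20/1 = 275295799/3879876 ≈ 70.955.

70.955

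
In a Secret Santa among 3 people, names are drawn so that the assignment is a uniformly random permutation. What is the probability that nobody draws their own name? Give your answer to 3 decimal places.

0.333

This is the derangement probability: permutations of 3 with no fixed point.
D(3) = 3! · (1 − 1/1! + 1/2! − ··· + (−1)^3/3!) = 2.
P = 2/6 = 1/3 ≈ 0.333.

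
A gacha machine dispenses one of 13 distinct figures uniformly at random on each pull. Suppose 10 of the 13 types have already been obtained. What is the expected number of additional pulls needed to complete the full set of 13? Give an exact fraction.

143/6

Starting from 10 distinct types, each trial gives a new one with probability (13−i)/13 when i types are held, so the wait for the next new type is 13/(13−i).
E = 13/3 + 13/2 + 13/1 = 143/6.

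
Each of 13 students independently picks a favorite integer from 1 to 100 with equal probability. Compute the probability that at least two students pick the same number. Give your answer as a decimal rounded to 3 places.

0.557

It's easier to compute the probability that all 13 are distinct.
P(all distinct) = 100/100 · 99/100 · ··· · 88/100 ≈ 0.443.
So the probability of at least one match is 1 − 0.443 = 0.557.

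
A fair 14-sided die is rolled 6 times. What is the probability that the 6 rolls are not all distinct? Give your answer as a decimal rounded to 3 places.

0.713

P(all 6 different) = 14/14 · 13/14 · ··· · 9/14 ≈ 0.287.
P(at least two equal) = 1 − 0.287 = 0.713.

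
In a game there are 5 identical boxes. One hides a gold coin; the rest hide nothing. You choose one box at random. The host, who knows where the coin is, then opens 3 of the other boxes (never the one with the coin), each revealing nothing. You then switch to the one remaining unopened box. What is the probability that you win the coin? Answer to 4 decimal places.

0.8000

Your original box holds the coin with probability 1/5, so the other 4 collectively hold it with probability 4/5.
The host can always find 3 empty boxes to open, so the reveals don't change that 4/5; it is now spread over the 1 remaining unopened box.
P(win by switching) = (4/5) · (1/1) = 4/5 ≈ 0.8000.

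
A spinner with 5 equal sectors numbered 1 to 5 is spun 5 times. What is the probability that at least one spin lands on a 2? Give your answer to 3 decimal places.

0.672

P(no spin lands on a 2) = (4/5)^5 ≈ 0.328.
P(at least one) = 1 − 0.328 = 0.672.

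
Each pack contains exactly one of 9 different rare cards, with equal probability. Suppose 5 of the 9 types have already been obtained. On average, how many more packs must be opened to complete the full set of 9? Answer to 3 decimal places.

18.750

Starting from 5 distinct types, each trial gives a new one with probability (9−i)/9 when i types are held, so the wait for the next new type is 9/(9−i).
E = 9/4 + 9/3 + 9/2 + 9/1 = 75/4 ≈ 18.750.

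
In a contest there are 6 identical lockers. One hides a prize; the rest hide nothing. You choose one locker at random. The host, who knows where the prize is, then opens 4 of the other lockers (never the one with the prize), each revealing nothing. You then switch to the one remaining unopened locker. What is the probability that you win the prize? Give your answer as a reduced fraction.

Your original locker holds the prize with probability 1/6, so the other 5 collectively hold it with probability 5/6.
The host can always find 4 empty lockers to open, so the reveals don't change that 5/6; it is now spread over the 1 remaining unopened locker.
P(win by switching) = (5/6) · (1/1) = 5/6.

5/6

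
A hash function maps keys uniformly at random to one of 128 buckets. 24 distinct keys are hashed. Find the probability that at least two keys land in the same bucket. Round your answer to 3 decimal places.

It's easier to compute the probability that all 24 are distinct.
P(all distinct) = 128/128 · 127/128 · ··· · 105/128 ≈ 0.100.
So the probability of at least one match is 1 − 0.100 = 0.900.

0.900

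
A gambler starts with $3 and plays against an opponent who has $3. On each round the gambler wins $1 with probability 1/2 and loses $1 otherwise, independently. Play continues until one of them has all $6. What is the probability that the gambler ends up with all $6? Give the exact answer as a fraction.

1/2

With a fair step, P(i) = ½P(i−1) + ½P(i+1) with P(0)=0, P(6)=1 has the linear solution P(i) = i/6.
P(3) = 3/6 = 1/2.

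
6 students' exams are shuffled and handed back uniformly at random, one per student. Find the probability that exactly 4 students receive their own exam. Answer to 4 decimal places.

Choose which 4 of the 6 are fixed: C(6,4) = 15 ways.
The remaining 2 must have no fixed point: D(2) = 1.
P = 15·1/720 = 1/48 ≈ 0.0208.

0.0208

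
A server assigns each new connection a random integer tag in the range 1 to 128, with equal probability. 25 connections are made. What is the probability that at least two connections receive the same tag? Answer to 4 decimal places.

0.9187

It's easier to compute the probability that all 25 are distinct.
P(all distinct) = 128/128 · 127/128 · ··· · 104/128 ≈ 0.0813.
So the probability of at least one match is 1 − 0.0813 = 0.9187.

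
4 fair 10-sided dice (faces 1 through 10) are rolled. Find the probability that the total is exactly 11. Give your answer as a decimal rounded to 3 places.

There are 10^4 = 10000 equally likely outcomes.
The number of ordered 4-tuples from {1,…,10} summing to 11 is 120.
P(sum = 11) = 120/10000 = 3/250 ≈ 0.012.

0.012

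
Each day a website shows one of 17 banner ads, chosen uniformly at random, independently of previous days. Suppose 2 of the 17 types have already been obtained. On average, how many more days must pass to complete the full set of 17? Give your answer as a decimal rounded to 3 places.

Starting from 2 distinct types, each trial gives a new one with probability (17−i)/17 when i types are held, so the wait for the next new type is 17/(17−i).
E = 17/15 + 17/14 + 17/13 + 17/12 + 17/11 + 17/10 + 17/9 + 17/8 + 17/7 + 17/6 + 17/5 + 17/4 + 17/3 + 17/2 + 17/1 = 20327869/360360 ≈ 56.410.

56.410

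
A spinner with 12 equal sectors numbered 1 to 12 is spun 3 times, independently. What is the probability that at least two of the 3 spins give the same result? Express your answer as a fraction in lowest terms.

P(all 3 different) = 12/12 · 11/12 · ··· · 10/12 = 55/72.
P(at least two equal) = 1 − 55/72 = 17/72.

17/72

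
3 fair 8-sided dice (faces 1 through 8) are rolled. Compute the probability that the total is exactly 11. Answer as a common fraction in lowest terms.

There are 8^3 = 512 equally likely outcomes.
The number of ordered 3-tuples from {1,…,8} summing to 11 is 42.
P(sum = 11) = 42/512 = 21/256.

21/256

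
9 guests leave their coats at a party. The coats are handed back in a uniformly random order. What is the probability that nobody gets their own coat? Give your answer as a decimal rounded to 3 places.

0.368

This is the derangement probability: permutations of 9 with no fixed point.
D(9) = 9! · (1 − 1/1! + 1/2! − ··· + (−1)^9/9!) = 133496.
P = 133496/362880 = 16687/45360 ≈ 0.368.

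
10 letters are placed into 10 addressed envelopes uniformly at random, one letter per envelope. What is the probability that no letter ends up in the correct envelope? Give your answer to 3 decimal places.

This is the derangement probability: permutations of 10 with no fixed point.
D(10) = 10! · (1 − 1/1! + 1/2! − ··· + (−1)^10/10!) = 1334961.
P = 1334961/3628800 = 16481/44800 ≈ 0.368.

0.368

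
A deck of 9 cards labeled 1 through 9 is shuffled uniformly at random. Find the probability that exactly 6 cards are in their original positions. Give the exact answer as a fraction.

Choose which 6 of the 9 are fixed: C(9,6) = 84 ways.
The remaining 3 must have no fixed point: D(3) = 2.
P = 84·2/362880 = 1/2160.

1/2160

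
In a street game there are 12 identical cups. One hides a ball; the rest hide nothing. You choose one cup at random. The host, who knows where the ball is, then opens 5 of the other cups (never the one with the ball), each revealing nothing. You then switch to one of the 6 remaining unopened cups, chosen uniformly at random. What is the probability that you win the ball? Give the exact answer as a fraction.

Your original cup holds the ball with probability 1/12, so the other 11 collectively hold it with probability 11/12.
The host can always find 5 empty cups to open, so the reveals don't change that 11/12; it is now spread over the 6 remaining unopened cups.
P(win by switching) = (11/12) · (1/6) = 11/72.

11/72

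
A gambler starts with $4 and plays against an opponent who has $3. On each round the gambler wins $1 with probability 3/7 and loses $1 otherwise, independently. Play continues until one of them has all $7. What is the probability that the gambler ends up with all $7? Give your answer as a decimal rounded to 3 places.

Let r = q/p = (4/7)/(3/7) = 4/3. The recurrence P(i) = p·P(i+1) + q·P(i−1) with P(0)=0, P(7)=1 gives P(i) = (1 − r^i)/(1 − r^7).
P(4) = (1 − (4/3)^4) / (1 − (4/3)^7) = 4725/14197 ≈ 0.333.

0.333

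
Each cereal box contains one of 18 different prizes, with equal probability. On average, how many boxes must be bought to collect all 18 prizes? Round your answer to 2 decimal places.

62.91

After i distinct types are collected, each trial gives a new one with probability (18−i)/18, so the expected wait for the next new type is 18/(18−i).
E = 18/18 + 18/17 + 18/16 + 18/15 + 18/14 + 18/13 + 18/12 + 18/11 + 18/10 + 18/9 + 18/8 + 18/7 + 18/6 + 18/5 + 18/4 + 18/3 + 18/2 + 18/1 = 42822903/680680 ≈ 62.91.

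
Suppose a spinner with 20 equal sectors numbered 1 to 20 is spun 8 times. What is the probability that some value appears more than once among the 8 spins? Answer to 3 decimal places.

P(all 8 different) = 20/20 · 19/20 · ··· · 13/20 ≈ 0.198.
P(at least two equal) = 1 − 0.198 = 0.802.

0.802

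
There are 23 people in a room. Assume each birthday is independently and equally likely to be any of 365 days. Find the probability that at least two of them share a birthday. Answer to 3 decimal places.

0.507

It's easier to compute the probability that all 23 are distinct.
P(all distinct) = 365/365 · 364/365 · ··· · 343/365 ≈ 0.493.
So the probability of at least one match is 1 − 0.493 = 0.507.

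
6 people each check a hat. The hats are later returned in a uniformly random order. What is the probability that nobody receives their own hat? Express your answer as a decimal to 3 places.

0.368

This is the derangement probability: permutations of 6 with no fixed point.
D(6) = 6! · (1 − 1/1! + 1/2! − ··· + (−1)^6/6!) = 265.
P = 265/720 = 53/144 ≈ 0.368.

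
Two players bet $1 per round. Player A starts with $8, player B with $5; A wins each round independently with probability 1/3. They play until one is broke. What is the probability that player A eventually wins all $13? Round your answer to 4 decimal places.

Let r = q/p = (2/3)/(1/3) = 2. The recurrence P(i) = p·P(i+1) + q·P(i−1) with P(0)=0, P(13)=1 gives P(i) = (1 − r^i)/(1 − r^13).
P(8) = (1 − (2)^8) / (1 − (2)^13) = 255/8191 ≈ 0.0311.

0.0311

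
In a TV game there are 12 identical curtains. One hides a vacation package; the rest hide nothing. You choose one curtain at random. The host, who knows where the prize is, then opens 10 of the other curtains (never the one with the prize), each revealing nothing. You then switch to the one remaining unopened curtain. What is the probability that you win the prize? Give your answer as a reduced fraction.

Your original curtain holds the prize with probability 1/12, so the other 11 collectively hold it with probability 11/12.
The host can always find 10 empty curtains to open, so the reveals don't change that 11/12; it is now spread over the 1 remaining unopened curtain.
P(win by switching) = (11/12) · (1/1) = 11/12.

11/12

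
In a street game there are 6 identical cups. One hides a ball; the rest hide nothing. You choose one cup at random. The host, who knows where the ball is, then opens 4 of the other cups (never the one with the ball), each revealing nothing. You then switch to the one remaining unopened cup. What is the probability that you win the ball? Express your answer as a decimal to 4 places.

0.8333

Your original cup holds the ball with probability 1/6, so the other 5 collectively hold it with probability 5/6.
The host can always find 4 empty cups to open, so the reveals don't change that 5/6; it is now spread over the 1 remaining unopened cup.
P(win by switching) = (5/6) · (1/1) = 5/6 ≈ 0.8333.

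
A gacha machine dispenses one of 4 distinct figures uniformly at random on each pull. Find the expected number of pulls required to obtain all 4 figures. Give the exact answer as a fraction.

25/3

After i distinct types are collected, each trial gives a new one with probability (4−i)/4, so the expected wait for the next new type is 4/(4−i).
E = 4/4 + 4/3 + 4/2 + 4/1 = 25/3.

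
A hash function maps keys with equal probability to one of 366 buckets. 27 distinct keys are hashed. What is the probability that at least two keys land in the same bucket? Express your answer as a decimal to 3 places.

0.626

It's easier to compute the probability that all 27 are distinct.
P(all distinct) = 366/366 · 365/366 · ··· · 340/366 ≈ 0.374.
So the probability of at least one match is 1 − 0.374 = 0.626.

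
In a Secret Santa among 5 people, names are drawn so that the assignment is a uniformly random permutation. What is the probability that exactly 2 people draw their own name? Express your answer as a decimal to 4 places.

0.1667

Choose which 2 of the 5 are fixed: C(5,2) = 10 ways.
The remaining 3 must have no fixed point: D(3) = 2.
P = 10·2/120 = 1/6 ≈ 0.1667.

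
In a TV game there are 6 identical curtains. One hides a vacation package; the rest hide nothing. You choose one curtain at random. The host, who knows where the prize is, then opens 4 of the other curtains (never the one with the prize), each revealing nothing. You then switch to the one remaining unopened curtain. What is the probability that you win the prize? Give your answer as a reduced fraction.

5/6

Your original curtain holds the prize with probability 1/6, so the other 5 collectively hold it with probability 5/6.
The host can always find 4 empty curtains to open, so the reveals don't change that 5/6; it is now spread over the 1 remaining unopened curtain.
P(win by switching) = (5/6) · (1/1) = 5/6.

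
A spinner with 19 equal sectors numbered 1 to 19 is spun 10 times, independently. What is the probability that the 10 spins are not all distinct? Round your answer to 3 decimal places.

0.945

P(all 10 different) = 19/19 · 18/19 · ··· · 10/19 ≈ 0.055.
P(at least two equal) = 1 − 0.055 = 0.945.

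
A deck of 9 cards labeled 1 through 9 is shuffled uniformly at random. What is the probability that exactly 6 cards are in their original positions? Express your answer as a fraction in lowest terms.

Choose which 6 of the 9 are fixed: C(9,6) = 84 ways.
The remaining 3 must have no fixed point: D(3) = 2.
P = 84·2/362880 = 1/2160.

1/2160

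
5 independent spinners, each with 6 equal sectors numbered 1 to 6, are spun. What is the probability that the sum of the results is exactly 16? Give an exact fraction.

There are 6^5 = 7776 equally likely outcomes.
The number of ordered 5-tuples from {1,…,6} summing to 16 is 735.
P(sum = 16) = 735/7776 = 245/2592.

245/2592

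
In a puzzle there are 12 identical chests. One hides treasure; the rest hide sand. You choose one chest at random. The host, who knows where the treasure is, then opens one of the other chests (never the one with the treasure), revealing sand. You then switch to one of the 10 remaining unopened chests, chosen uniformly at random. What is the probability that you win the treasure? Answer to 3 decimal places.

0.092

Your original chest holds the treasure with probability 1/12, so the other 11 collectively hold it with probability 11/12.
The host can always find an empty chest to open, so this doesn't change that 11/12; it is now spread over the 10 remaining unopened chests.
P(win by switching) = (11/12) · (1/10) = 11/120 ≈ 0.092.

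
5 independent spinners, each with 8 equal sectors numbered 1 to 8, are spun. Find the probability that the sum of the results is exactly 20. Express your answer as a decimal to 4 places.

0.0679

There are 8^5 = 32768 equally likely outcomes.
The number of ordered 5-tuples from {1,…,8} summing to 20 is 2226.
P(sum = 20) = 2226/32768 = 1113/16384 ≈ 0.0679.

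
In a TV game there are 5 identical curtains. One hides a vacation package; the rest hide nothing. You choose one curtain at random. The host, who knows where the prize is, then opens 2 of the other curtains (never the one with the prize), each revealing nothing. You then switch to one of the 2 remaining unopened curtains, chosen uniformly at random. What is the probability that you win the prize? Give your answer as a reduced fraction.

2/5

Your original curtain holds the prize with probability 1/5, so the other 4 collectively hold it with probability 4/5.
The host can always find 2 empty curtains to open, so the reveals don't change that 4/5; it is now spread over the 2 remaining unopened curtains.
P(win by switching) = (4/5) · (1/2) = 2/5.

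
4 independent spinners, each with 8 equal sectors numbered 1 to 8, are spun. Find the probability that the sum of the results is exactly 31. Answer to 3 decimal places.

0.001

There are 8^4 = 4096 equally likely outcomes.
The number of ordered 4-tuples from {1,…,8} summing to 31 is 4.
P(sum = 31) = 4/4096 = 1/1024 ≈ 0.001.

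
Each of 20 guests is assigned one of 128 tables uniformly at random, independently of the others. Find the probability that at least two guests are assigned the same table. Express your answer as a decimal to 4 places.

0.7911

It's easier to compute the probability that all 20 are distinct.
P(all distinct) = 128/128 · 127/128 · ··· · 109/128 ≈ 0.2089.
So the probability of at least one match is 1 − 0.2089 = 0.7911.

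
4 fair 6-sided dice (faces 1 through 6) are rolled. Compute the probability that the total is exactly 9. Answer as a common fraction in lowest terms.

7/162

There are 6^4 = 1296 equally likely outcomes.
The number of ordered 4-tuples from {1,…,6} summing to 9 is 56.
P(sum = 9) = 56/1296 = 7/162.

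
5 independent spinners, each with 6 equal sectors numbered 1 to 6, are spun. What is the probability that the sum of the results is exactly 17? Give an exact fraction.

65/648

There are 6^5 = 7776 equally likely outcomes.
The number of ordered 5-tuples from {1,…,6} summing to 17 is 780.
P(sum = 17) = 780/7776 = 65/648.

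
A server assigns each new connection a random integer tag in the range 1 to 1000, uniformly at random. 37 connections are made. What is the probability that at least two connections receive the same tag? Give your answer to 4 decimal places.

It's easier to compute the probability that all 37 are distinct.
P(all distinct) = 1000/1000 · 999/1000 · ··· · 964/1000 ≈ 0.5095.
So the probability of at least one match is 1 − 0.5095 = 0.4905.

0.4905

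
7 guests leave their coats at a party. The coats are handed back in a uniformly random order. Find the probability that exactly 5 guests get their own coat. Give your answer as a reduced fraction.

1/240

Choose which 5 of the 7 are fixed: C(7,5) = 21 ways.
The remaining 2 must have no fixed point: D(2) = 1.
P = 21·1/5040 = 1/240.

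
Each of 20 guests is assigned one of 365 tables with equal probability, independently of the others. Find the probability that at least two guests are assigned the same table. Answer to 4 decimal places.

It's easier to compute the probability that all 20 are distinct.
P(all distinct) = 365/365 · 364/365 · ··· · 346/365 ≈ 0.5886.
So the probability of at least one match is 1 − 0.5886 = 0.4114.

0.4114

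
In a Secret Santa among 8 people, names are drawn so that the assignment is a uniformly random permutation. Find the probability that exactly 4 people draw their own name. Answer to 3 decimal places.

0.016

Choose which 4 of the 8 are fixed: C(8,4) = 70 ways.
The remaining 4 must have no fixed point: D(4) = 9.
P = 70·9/40320 = 1/64 ≈ 0.016.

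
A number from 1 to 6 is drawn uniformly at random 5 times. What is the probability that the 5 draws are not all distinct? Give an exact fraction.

P(all 5 different) = 6/6 · 5/6 · ··· · 2/6 = 5/54.
P(at least two equal) = 1 − 5/54 = 49/54.

49/54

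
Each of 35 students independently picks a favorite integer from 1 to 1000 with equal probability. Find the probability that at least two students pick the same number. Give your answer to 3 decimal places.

0.452

It's easier to compute the probability that all 35 are distinct.
P(all distinct) = 1000/1000 · 999/1000 · ··· · 966/1000 ≈ 0.548.
So the probability of at least one match is 1 − 0.548 = 0.452.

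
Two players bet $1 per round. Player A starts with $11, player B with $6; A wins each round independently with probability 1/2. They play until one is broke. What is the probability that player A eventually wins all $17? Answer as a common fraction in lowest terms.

With a fair step, P(i) = ½P(i−1) + ½P(i+1) with P(0)=0, P(17)=1 has the linear solution P(i) = i/17.
P(11) = 11/17.

11/17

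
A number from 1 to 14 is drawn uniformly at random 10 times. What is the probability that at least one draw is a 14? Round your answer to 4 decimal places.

P(no draw is a 14) = (13/14)^10 ≈ 0.4766.
P(at least one) = 1 − 0.4766 = 0.5234.

0.5234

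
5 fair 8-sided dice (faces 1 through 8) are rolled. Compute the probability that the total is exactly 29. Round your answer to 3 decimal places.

0.036

There are 8^5 = 32768 equally likely outcomes.
The number of ordered 5-tuples from {1,…,8} summing to 29 is 1190.
P(sum = 29) = 1190/32768 = 595/16384 ≈ 0.036.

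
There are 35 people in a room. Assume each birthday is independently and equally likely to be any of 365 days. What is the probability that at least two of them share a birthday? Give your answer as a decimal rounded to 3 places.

It's easier to compute the probability that all 35 are distinct.
P(all distinct) = 365/365 · 364/365 · ··· · 331/365 ≈ 0.186.
So the probability of at least one match is 1 − 0.186 = 0.814.

0.814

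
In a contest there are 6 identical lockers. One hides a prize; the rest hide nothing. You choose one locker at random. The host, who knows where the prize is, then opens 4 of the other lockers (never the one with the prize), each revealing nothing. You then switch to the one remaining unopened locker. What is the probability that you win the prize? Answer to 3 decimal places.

0.833

Your original locker holds the prize with probability 1/6, so the other 5 collectively hold it with probability 5/6.
The host can always find 4 empty lockers to open, so the reveals don't change that 5/6; it is now spread over the 1 remaining unopened locker.
P(win by switching) = (5/6) · (1/1) = 5/6 ≈ 0.833.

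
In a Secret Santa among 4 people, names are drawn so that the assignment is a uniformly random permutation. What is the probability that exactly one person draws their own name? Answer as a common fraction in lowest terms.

Choose which one is fixed: C(4,1) = 4 ways.
The remaining 3 must have no fixed point: D(3) = 2.
P = 4·2/24 = 1/3.

1/3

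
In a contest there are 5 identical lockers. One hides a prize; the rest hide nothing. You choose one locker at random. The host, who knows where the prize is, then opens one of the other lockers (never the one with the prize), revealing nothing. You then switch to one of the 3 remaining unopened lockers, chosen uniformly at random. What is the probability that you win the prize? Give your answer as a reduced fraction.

Your original locker holds the prize with probability 1/5, so the other 4 collectively hold it with probability 4/5.
The host can always find an empty locker to open, so this doesn't change that 4/5; it is now spread over the 3 remaining unopened lockers.
P(win by switching) = (4/5) · (1/3) = 4/15.

4/15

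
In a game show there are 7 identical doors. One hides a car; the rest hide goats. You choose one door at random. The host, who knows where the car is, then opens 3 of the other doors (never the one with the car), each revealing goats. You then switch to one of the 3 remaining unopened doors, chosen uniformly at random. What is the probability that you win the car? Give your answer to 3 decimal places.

0.286

Your original door holds the car with probability 1/7, so the other 6 collectively hold it with probability 6/7.
The host can always find 3 empty doors to open, so the reveals don't change that 6/7; it is now spread over the 3 remaining unopened doors.
P(win by switching) = (6/7) · (1/3) = 2/7 ≈ 0.286.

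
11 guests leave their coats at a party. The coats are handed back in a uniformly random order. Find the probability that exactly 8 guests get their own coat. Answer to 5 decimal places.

Choose which 8 of the 11 are fixed: C(11,8) = 165 ways.
The remaining 3 must have no fixed point: D(3) = 2.
P = 165·2/39916800 = 1/120960 ≈ 0.00001.

0.00001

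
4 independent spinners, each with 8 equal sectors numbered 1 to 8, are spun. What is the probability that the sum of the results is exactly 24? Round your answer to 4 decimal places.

There are 8^4 = 4096 equally likely outcomes.
The number of ordered 4-tuples from {1,…,8} summing to 24 is 161.
P(sum = 24) = 161/4096 ≈ 0.0393.

0.0393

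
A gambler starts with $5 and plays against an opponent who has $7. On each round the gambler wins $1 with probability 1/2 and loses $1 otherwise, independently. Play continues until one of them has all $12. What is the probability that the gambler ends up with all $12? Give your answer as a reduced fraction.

5/12

With a fair step, P(i) = ½P(i−1) + ½P(i+1) with P(0)=0, P(12)=1 has the linear solution P(i) = i/12.
P(5) = 5/12.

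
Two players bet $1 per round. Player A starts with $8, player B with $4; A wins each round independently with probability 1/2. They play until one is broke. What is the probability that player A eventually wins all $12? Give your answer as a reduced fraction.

With a fair step, P(i) = ½P(i−1) + ½P(i+1) with P(0)=0, P(12)=1 has the linear solution P(i) = i/12.
P(8) = 8/12 = 2/3.

2/3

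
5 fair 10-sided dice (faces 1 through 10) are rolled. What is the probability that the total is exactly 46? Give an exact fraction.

7/10000

There are 10^5 = 100000 equally likely outcomes.
The number of ordered 5-tuples from {1,…,10} summing to 46 is 70.
P(sum = 46) = 70/100000 = 7/10000.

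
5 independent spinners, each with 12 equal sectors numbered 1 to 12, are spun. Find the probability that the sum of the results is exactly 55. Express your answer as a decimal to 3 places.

0.001

There are 12^5 = 248832 equally likely outcomes.
The number of ordered 5-tuples from {1,…,12} summing to 55 is 126.
P(sum = 55) = 126/248832 = 7/13824 ≈ 0.001.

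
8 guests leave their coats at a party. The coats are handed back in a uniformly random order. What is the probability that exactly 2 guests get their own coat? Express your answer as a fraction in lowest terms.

53/288

Choose which 2 of the 8 are fixed: C(8,2) = 28 ways.
The remaining 6 must have no fixed point: D(6) = 265.
P = 28·265/40320 = 53/288.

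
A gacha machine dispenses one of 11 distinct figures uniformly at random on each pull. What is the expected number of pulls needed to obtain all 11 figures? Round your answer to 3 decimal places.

After i distinct types are collected, each trial gives a new one with probability (11−i)/11, so the expected wait for the next new type is 11/(11−i).
E = 11/11 + 11/10 + 11/9 + 11/8 + 11/7 + 11/6 + 11/5 + 11/4 + 11/3 + 11/2 + 11/1 = 83711/2520 ≈ 33.219.

33.219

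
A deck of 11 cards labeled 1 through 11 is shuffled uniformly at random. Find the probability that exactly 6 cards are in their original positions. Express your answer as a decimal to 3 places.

0.001

Choose which 6 of the 11 are fixed: C(11,6) = 462 ways.
The remaining 5 must have no fixed point: D(5) = 44.
P = 462·44/39916800 = 11/21600 ≈ 0.001.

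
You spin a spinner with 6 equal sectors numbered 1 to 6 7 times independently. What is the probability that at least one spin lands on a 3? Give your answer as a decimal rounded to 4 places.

0.7209

P(no spin lands on a 3) = (5/6)^7 ≈ 0.2791.
P(at least one) = 1 − 0.2791 = 0.7209.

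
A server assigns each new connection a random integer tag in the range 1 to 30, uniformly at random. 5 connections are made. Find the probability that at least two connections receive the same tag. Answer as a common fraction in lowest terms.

It's easier to compute the probability that all 5 are distinct.
P(all distinct) = 30/30 · 29/30 · ··· · 26/30 = 2639/3750.
So the probability of at least one match is 1 − 2639/3750 = 1111/3750.

1111/3750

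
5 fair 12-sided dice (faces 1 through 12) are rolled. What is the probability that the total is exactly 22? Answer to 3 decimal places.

0.022

There are 12^5 = 248832 equally likely outcomes.
The number of ordered 5-tuples from {1,…,12} summing to 22 is 5355.
P(sum = 22) = 5355/248832 = 595/27648 ≈ 0.022.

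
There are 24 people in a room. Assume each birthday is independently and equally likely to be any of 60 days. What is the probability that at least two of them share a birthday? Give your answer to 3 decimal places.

It's easier to compute the probability that all 24 are distinct.
P(all distinct) = 60/60 · 59/60 · ··· · 37/60 ≈ 0.005.
So the probability of at least one match is 1 − 0.005 = 0.995.

0.995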